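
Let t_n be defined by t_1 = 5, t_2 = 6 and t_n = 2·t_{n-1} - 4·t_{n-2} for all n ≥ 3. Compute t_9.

t_3 = -8, t_4 = -40, t_5 = -48, t_6 = 64, t_7 = 320, t_8 = 384, t_9 = -512.

-512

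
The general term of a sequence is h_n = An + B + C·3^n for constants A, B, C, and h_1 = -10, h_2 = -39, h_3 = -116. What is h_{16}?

-172186957

The three given values yield: A + B + 3C = -10; 2A + B + 9C = -39; 3A + B + 27C = -116.
Subtracting the first from the second: A + 6C = -29.
Subtracting the second from the third: A + 18C = -77.
Solving: C = -4, A = -5, then B = 7.
So h_n = -5·n + 7 + (-4)·3^n; at n=16 this is -172186957.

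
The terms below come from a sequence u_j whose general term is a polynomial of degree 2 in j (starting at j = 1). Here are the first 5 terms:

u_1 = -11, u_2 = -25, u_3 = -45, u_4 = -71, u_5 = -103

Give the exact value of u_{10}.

-353

1st diffs: -14, -20, -26, -32.
2nd diffs: -6, -6, -6 (constant).
So u_j = -3j^2 - 5j - 3.
Evaluating at j = 10 gives u_{10} = -353.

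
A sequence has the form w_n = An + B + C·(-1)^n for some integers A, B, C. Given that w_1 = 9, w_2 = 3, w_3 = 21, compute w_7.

Plug in n = 1, 2, 3: A + B - C = 9; 2A + B + C = 3; 3A + B - C = 21.
Subtracting the first from the second: A + 2C = -6.
Subtracting the second from the third: A - 2C = 18.
Solving: C = -6, A = 6, then B = -3.
Hence w_7 = 6·7 + (-3) + (-6)·(-1) = 45.

45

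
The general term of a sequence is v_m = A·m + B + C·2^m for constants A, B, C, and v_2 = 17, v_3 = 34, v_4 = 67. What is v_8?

The three given values yield: 2A + B + 4C = 17; 3A + B + 8C = 34; 4A + B + 16C = 67.
Subtracting the first from the second: A + 4C = 17.
Subtracting the second from the third: A + 8C = 33.
Solving: C = 4, A = 1, then B = -1.
So v_m = 1·m + (-1) + 4·2^m; at m=8 this is 1031.

1031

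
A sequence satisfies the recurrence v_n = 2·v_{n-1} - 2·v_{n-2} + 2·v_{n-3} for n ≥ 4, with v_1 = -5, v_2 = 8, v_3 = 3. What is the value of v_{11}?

-152

Step forward from the initial values:
v_4 = -20, v_5 = -30, v_6 = -14, v_7 = -8, v_8 = -48, v_9 = -108, v_{10} = -136, v_{11} = -152.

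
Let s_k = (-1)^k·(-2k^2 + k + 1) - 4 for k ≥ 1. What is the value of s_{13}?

320

(-1)^13 = -1; -2k^2 + k + 1 at k=13 is -324; so s_{13} = 320.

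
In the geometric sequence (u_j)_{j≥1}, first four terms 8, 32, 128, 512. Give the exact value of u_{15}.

Common ratio r = 4.
u_j = 8·4^(j-1).
u_{15} = 8·4^14 = 2147483648.

2147483648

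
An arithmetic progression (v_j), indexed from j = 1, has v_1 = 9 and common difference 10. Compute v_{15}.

149

v_j = 9 + (j - 1)·10.
v_{15} = 9 + 14·10 = 149.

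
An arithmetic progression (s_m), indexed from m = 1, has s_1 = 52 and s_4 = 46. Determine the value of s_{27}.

0

Common difference d = (46 - 52) / (4 - 1) = -2.
s_m = 52 + (m - 1)·(-2).
s_{27} = 52 + 26·(-2) = 0.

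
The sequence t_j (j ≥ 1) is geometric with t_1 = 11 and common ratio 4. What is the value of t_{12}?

46137344

t_j = 11·4^(j-1).
t_{12} = 11·4^11 = 46137344.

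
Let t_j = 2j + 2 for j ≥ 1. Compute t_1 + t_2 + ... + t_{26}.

Over j = 1..26: Σj = 351.
Total = (2)·351 + (2)·26 = 754.

754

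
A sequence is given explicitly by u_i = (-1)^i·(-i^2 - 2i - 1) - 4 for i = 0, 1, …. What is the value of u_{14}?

-229

(-1)^14 = 1; -i^2 - 2i - 1 at i=14 is -225; so u_{14} = -229.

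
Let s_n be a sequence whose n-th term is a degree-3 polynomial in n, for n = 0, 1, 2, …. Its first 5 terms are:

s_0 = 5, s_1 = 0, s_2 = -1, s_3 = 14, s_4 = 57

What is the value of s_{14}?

4667

1st diffs: -5, -1, 15, 43.
2nd diffs: 4, 16, 28.
3rd diffs: 12, 12 (constant).
Newton forward-difference form: s_n = 5 + (-5)·C(n,1) + 4·C(n,2) + 12·C(n,3).
At n = 14: n = 14, so s_{14} = 5 - 70 + 364 + 4368 = 4667.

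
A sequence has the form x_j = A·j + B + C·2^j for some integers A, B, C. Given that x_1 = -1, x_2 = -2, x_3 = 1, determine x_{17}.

Plug in j = 1, 2, 3: A + B + 2C = -1; 2A + B + 4C = -2; 3A + B + 8C = 1.
Subtracting the first from the second: A + 2C = -1.
Subtracting the second from the third: A + 4C = 3.
Solving: C = 2, A = -5, then B = 0.
Hence x_{17} = -5·17 + 0 + 2·131072 = 262059.

262059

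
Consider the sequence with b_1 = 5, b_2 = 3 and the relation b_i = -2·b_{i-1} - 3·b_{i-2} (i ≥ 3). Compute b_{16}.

24657

Step forward from the initial values:
b_3 = -21  b_4 = 33  b_5 = -3  …  b_{13} = 5325  b_{14} = -7293  b_{15} = -1389  b_{16} = 24657.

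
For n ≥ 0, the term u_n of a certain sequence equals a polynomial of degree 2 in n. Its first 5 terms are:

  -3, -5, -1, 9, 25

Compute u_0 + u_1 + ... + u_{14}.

2475

1st diffs: -2, 4, 10, 16.
2nd diffs: 6, 6, 6 (constant).
Newton forward-difference form: u_n = -3 + (-2)·C(n,1) + 6·C(n,2).
Continuing: …, 47, 75, 109, 149, …, u_{14} = 515.
Summing n = 0..14 (15 terms) gives 2475.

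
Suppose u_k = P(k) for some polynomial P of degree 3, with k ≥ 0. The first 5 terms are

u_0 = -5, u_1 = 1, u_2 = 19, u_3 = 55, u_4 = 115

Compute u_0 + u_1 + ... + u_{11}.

1st diffs: 6, 18, 36, 60.
2nd diffs: 12, 18, 24.
3rd diffs: 6, 6 (constant).
Newton forward-difference form: u_k = -5 + 6·C(k,1) + 12·C(k,2) + 6·C(k,3).
Continuing: …, 205, 331, 499, 715, …, u_{11} = 1711.
Summing k = 0..11 (12 terms) gives 5946.

5946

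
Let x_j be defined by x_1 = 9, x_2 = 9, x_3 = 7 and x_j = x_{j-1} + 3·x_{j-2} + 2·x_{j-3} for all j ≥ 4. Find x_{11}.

25447

Iterate the recurrence:
x_4 = 52;  x_5 = 91;  x_6 = 261;  x_7 = 638;  x_8 = 1603;  x_9 = 4039;  x_{10} = 10124;  x_{11} = 25447.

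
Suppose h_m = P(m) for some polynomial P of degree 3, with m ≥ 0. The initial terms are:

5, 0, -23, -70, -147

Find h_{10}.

1st diffs: -5, -23, -47, -77.
2nd diffs: -18, -24, -30.
3rd diffs: -6, -6 (constant).
Newton forward-difference form: h_m = 5 + (-5)·C(m,1) + (-18)·C(m,2) + (-6)·C(m,3).
At m = 10: m = 10, so h_{10} = 5 - 50 - 810 - 720 = -1575.

-1575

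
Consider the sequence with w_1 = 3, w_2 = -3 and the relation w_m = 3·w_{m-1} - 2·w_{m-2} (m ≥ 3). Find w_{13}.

Step forward from the initial values:
w_3 = -15, w_4 = -39, w_5 = -87, …, w_{10} = -3063, w_{11} = -6135, w_{12} = -12279, w_{13} = -24567.
(Characteristic roots are 2 and 1.)

-24567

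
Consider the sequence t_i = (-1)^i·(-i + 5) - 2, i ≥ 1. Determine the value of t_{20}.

-17

(-1)^20 = 1; -i + 5 at i=20 is -15; so t_{20} = -17.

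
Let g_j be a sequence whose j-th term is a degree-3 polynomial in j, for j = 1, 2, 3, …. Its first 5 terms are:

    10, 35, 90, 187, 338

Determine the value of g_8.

1st diffs: 25, 55, 97, 151.
2nd diffs: 30, 42, 54.
3rd diffs: 12, 12 (constant).
Newton forward-difference form: g_j = 10 + 25·C(j-1,1) + 30·C(j-1,2) + 12·C(j-1,3).
At j = 8: j-1 = 7, so g_8 = 10 + 175 + 630 + 420 = 1235.

1235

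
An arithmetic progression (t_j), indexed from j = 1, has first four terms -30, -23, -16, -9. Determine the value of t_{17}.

82

Common difference d = 7.
t_j = -30 + (j - 1)·7.
t_{17} = -30 + 16·7 = 82.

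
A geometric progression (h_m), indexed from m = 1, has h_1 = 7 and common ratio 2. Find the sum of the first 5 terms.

h_m = 7·2^(m-1).
S = 7·(2^5 - 1)/(2 - 1) = 7·(32 - 1)/(1) = 217.

217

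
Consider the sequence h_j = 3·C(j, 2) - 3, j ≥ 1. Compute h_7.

60

C(7, 2) = 21, so h_7 = 60.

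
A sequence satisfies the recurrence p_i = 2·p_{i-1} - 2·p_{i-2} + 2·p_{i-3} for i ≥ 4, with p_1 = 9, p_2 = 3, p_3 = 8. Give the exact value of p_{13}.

1136

Step forward from the initial values:
p_4 = 28;  p_5 = 46;  p_6 = 52;  p_7 = 68;  p_8 = 124;  p_9 = 216;  p_{10} = 320;  p_{11} = 456;  p_{12} = 704;  p_{13} = 1136.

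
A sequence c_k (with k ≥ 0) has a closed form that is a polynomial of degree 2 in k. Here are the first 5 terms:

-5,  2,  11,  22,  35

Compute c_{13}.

242

1st diffs: 7, 9, 11, 13.
2nd diffs: 2, 2, 2 (constant).
So c_k = k^2 + 6k - 5.
Evaluating at k = 13 gives c_{13} = 242.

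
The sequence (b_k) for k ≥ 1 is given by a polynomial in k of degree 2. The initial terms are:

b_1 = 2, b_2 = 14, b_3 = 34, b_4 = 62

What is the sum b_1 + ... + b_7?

1st diffs: 12, 20, 28.
2nd diffs: 8, 8 (constant).
Newton forward-difference form: b_k = 2 + 12·C(k-1,1) + 8·C(k-1,2).
Continuing: 98, 142, 194.
Summing k = 1..7 (7 terms) gives 546.

546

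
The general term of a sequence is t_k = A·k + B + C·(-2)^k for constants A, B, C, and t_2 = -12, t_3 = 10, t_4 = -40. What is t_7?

242

At k = 2, 3, 4: 2A + B + 4C = -12; 3A + B - 8C = 10; 4A + B + 16C = -40.
Subtracting the first from the second: A - 12C = 22.
Subtracting the second from the third: A + 24C = -50.
Solving: C = -2, A = -2, then B = 0.
Hence t_7 = -2·7 + 0 + (-2)·(-128) = 242.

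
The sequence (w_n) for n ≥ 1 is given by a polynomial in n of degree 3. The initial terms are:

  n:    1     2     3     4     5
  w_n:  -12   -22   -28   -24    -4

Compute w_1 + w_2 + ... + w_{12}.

1st diffs: -10, -6, 4, 20.
2nd diffs: 4, 10, 16.
3rd diffs: 6, 6 (constant).
Newton forward-difference form: w_n = -12 + (-10)·C(n-1,1) + 4·C(n-1,2) + 6·C(n-1,3).
Continuing: …, 38, 108, 212, 356, …, w_{12} = 1088.
Summing n = 1..12 (12 terms) gives 3046.

3046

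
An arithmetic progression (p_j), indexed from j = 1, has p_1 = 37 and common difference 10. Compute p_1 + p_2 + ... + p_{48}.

p_j = 37 + (j - 1)·10.
p_{48} = 507; S = 48·(37 + 507)/2 = 13056.

13056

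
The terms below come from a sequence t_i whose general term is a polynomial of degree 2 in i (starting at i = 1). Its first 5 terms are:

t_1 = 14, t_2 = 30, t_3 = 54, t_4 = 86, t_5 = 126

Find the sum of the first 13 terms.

3718

1st diffs: 16, 24, 32, 40.
2nd diffs: 8, 8, 8 (constant).
Newton forward-difference form: t_i = 14 + 16·C(i-1,1) + 8·C(i-1,2).
Continuing: …, 174, 230, 294, 366, …, t_{13} = 734.
Summing i = 1..13 (13 terms) gives 3718.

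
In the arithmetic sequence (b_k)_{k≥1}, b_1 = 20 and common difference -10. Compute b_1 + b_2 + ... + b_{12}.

b_k = 20 + (k - 1)·(-10).
b_{12} = -90; S = 12·(20 + (-90))/2 = -420.

-420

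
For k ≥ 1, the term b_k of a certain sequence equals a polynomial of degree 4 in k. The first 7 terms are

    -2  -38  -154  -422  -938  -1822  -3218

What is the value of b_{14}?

-44462

1st diffs: -36, -116, -268, -516, -884, -1396.
2nd diffs: -80, -152, -248, -368, -512.
3rd diffs: -72, -96, -120, -144.
4th diffs: -24, -24, -24 (constant).
Newton forward-difference form: b_k = -2 + (-36)·C(k-1,1) + (-80)·C(k-1,2) + (-72)·C(k-1,3) + (-24)·C(k-1,4).
At k = 14: k-1 = 13, so b_{14} = -2 - 468 - 6240 - 20592 - 17160 = -44462.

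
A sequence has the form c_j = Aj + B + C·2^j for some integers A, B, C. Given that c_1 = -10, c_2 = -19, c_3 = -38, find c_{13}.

The three given values yield: A + B + 2C = -10; 2A + B + 4C = -19; 3A + B + 8C = -38.
Subtracting the first from the second: A + 2C = -9.
Subtracting the second from the third: A + 4C = -19.
Solving: C = -5, A = 1, then B = -1.
Hence c_{13} = 1·13 + (-1) + (-5)·8192 = -40948.

-40948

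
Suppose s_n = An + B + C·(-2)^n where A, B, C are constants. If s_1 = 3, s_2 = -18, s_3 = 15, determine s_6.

-210

Plug in n = 1, 2, 3: A + B - 2C = 3; 2A + B + 4C = -18; 3A + B - 8C = 15.
Subtracting the first from the second: A + 6C = -21.
Subtracting the second from the third: A - 12C = 33.
Solving: C = -3, A = -3, then B = 0.
Therefore s_6 = -18 + 0 + (-3)·64 = -210.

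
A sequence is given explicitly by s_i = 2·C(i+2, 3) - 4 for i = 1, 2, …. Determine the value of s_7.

164

C(9, 3) = 84, so s_7 = 164.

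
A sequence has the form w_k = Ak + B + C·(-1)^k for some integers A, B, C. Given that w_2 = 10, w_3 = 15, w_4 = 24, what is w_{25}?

169

At k = 2, 3, 4: 2A + B + C = 10; 3A + B - C = 15; 4A + B + C = 24.
Subtracting the first from the second: A - 2C = 5.
Subtracting the second from the third: A + 2C = 9.
Solving: C = 1, A = 7, then B = -5.
So w_k = 7·k + (-5) + 1·(-1)^k; at k=25 this is 169.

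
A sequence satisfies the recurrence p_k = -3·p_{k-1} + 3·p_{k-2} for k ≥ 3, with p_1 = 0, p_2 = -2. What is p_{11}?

267786

Applying the relation repeatedly:
p_3 = 6, p_4 = -24, p_5 = 90, p_6 = -342, p_7 = 1296, p_8 = -4914, p_9 = 18630, p_{10} = -70632, p_{11} = 267786.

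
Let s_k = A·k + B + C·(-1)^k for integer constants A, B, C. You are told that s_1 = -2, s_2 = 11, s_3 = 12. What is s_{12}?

81

Write the equations: A + B - C = -2; 2A + B + C = 11; 3A + B - C = 12.
Subtracting the first from the second: A + 2C = 13.
Subtracting the second from the third: A - 2C = 1.
Solving: C = 3, A = 7, then B = -6.
Therefore s_{12} = 84 + (-6) + 3·1 = 81.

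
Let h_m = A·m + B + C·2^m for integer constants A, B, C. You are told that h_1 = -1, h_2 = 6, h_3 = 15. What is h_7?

The three given values yield: A + B + 2C = -1; 2A + B + 4C = 6; 3A + B + 8C = 15.
Subtracting the first from the second: A + 2C = 7.
Subtracting the second from the third: A + 4C = 9.
Solving: C = 1, A = 5, then B = -8.
Therefore h_7 = 35 + (-8) + 1·128 = 155.

155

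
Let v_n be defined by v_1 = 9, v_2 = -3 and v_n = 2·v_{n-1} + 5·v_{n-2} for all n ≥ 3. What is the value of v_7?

3519

Applying the relation repeatedly:
v_3 = 39  v_4 = 63  v_5 = 321  v_6 = 957  v_7 = 3519.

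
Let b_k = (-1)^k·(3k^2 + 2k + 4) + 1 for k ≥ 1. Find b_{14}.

621

(-1)^14 = 1; 3k^2 + 2k + 4 at k=14 is 620; so b_{14} = 621.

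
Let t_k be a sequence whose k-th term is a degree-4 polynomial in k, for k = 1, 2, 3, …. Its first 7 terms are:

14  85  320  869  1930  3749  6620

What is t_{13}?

1st diffs: 71, 235, 549, 1061, 1819, 2871.
2nd diffs: 164, 314, 512, 758, 1052.
3rd diffs: 150, 198, 246, 294.
4th diffs: 48, 48, 48 (constant).
So t_k = 2k^4 + 5k^3 + 2k^2 + 5.
Evaluating at k = 13 gives t_{13} = 68450.

68450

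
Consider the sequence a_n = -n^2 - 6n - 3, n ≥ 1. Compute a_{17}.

a_{17} = -1·17^2 - 6·17 - 3 = -394.

-394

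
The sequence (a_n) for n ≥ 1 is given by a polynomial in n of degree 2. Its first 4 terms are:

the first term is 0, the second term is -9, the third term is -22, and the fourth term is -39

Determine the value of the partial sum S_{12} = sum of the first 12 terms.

1st diffs: -9, -13, -17.
2nd diffs: -4, -4 (constant).
Newton forward-difference form: a_n = (-9)·C(n-1,1) + (-4)·C(n-1,2).
Continuing: …, -60, -85, -114, -147, …, a_{12} = -319.
Summing n = 1..12 (12 terms) gives -1474.

-1474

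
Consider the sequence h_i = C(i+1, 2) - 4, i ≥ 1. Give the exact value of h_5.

11

C(6, 2) = 15, so h_5 = 11.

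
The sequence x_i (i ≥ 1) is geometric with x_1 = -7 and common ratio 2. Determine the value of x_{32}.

-15032385536

x_i = (-7)·2^(i-1).
x_{32} = (-7)·2^31 = -15032385536.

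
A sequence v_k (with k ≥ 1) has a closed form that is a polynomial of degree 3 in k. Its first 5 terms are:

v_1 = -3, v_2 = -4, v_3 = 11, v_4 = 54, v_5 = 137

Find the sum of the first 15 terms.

1st diffs: -1, 15, 43, 83.
2nd diffs: 16, 28, 40.
3rd diffs: 12, 12 (constant).
So v_k = 2k^3 - 4k^2 - 3k + 2.
Continuing: …, 272, 471, 746, 1109, …, v_{15} = 5807.
Summing k = 1..15 (15 terms) gives 23510.

23510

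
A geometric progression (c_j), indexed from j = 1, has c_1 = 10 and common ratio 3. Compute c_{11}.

c_j = 10·3^(j-1).
c_{11} = 10·3^10 = 590490.

590490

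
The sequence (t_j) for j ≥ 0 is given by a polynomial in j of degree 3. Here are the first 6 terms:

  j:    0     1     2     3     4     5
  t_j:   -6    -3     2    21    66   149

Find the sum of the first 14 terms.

1st diffs: 3, 5, 19, 45, 83.
2nd diffs: 2, 14, 26, 38.
3rd diffs: 12, 12, 12 (constant).
So t_j = 2j^3 - 5j^2 + 6j - 6.
Continuing: …, 282, 477, 746, 1101, …, t_{13} = 3621.
Summing j = 0..13 (14 terms) gives 12929.

12929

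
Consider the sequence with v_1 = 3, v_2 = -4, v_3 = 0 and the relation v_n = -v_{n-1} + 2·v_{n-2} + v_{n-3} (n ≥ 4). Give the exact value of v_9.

34

Iterate the recurrence:
v_4 = -5;  v_5 = 1;  v_6 = -11;  v_7 = 8;  v_8 = -29;  v_9 = 34.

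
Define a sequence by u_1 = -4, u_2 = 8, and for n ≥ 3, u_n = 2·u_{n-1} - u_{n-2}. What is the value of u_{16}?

Compute successive terms:
u_3 = 20; u_4 = 32; u_5 = 44; …; u_{13} = 140; u_{14} = 152; u_{15} = 164; u_{16} = 176.
(Characteristic roots are 1 and 1.)

176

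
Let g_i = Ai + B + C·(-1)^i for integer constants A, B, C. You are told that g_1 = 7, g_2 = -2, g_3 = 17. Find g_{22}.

98

The three given values yield: A + B - C = 7; 2A + B + C = -2; 3A + B - C = 17.
Subtracting the first from the second: A + 2C = -9.
Subtracting the second from the third: A - 2C = 19.
Solving: C = -7, A = 5, then B = -5.
Hence g_{22} = 5·22 + (-5) + (-7)·1 = 98.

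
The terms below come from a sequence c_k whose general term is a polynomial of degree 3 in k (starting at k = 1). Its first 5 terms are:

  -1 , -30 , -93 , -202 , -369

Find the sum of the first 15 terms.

-34910

1st diffs: -29, -63, -109, -167.
2nd diffs: -34, -46, -58.
3rd diffs: -12, -12 (constant).
So c_k = -2k^3 - 5k^2 + 6.
Continuing: …, -606, -925, -1338, -1857, …, c_{15} = -7869.
Summing k = 1..15 (15 terms) gives -34910.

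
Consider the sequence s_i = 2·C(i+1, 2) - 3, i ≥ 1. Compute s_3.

9

C(4, 2) = 6, so s_3 = 9.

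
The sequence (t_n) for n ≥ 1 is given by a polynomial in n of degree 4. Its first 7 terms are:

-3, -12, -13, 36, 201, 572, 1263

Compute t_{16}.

1st diffs: -9, -1, 49, 165, 371, 691.
2nd diffs: 8, 50, 116, 206, 320.
3rd diffs: 42, 66, 90, 114.
4th diffs: 24, 24, 24 (constant).
Newton forward-difference form: t_n = -3 + (-9)·C(n-1,1) + 8·C(n-1,2) + 42·C(n-1,3) + 24·C(n-1,4).
At n = 16: n-1 = 15, so t_{16} = -3 - 135 + 840 + 19110 + 32760 = 52572.

52572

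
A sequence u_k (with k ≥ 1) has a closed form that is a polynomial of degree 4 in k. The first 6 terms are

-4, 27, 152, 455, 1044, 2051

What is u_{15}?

63584

1st diffs: 31, 125, 303, 589, 1007.
2nd diffs: 94, 178, 286, 418.
3rd diffs: 84, 108, 132.
4th diffs: 24, 24 (constant).
Newton forward-difference form: u_k = -4 + 31·C(k-1,1) + 94·C(k-1,2) + 84·C(k-1,3) + 24·C(k-1,4).
At k = 15: k-1 = 14, so u_{15} = -4 + 434 + 8554 + 30576 + 24024 = 63584.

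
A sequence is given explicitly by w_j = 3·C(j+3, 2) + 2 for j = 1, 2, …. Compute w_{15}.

461

C(18, 2) = 153, so w_{15} = 461.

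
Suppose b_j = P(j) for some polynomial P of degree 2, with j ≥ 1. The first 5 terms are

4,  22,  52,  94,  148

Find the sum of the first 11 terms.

1st diffs: 18, 30, 42, 54.
2nd diffs: 12, 12, 12 (constant).
Newton forward-difference form: b_j = 4 + 18·C(j-1,1) + 12·C(j-1,2).
Continuing: …, 214, 292, 382, 484, …, b_{11} = 724.
Summing j = 1..11 (11 terms) gives 3014.

3014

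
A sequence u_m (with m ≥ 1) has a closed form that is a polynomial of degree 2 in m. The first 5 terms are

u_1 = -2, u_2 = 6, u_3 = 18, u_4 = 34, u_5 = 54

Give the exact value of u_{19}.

754

1st diffs: 8, 12, 16, 20.
2nd diffs: 4, 4, 4 (constant).
So u_m = 2m^2 + 2m - 6.
Evaluating at m = 19 gives u_{19} = 754.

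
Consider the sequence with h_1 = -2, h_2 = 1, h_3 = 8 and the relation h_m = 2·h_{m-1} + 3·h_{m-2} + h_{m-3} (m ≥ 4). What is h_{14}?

h_4 = 17; h_5 = 59; h_6 = 177; …; h_{11} = 49249; h_{12} = 151667; h_{13} = 467073; h_{14} = 1438396.

1438396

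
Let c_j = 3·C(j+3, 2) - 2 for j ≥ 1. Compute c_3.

C(6, 2) = 15, so c_3 = 43.

43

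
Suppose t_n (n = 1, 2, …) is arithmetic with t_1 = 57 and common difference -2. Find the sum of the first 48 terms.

480

t_n = 57 + (n - 1)·(-2).
t_{48} = -37; S = 48·(57 + (-37))/2 = 480.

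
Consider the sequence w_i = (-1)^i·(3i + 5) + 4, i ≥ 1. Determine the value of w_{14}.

51

(-1)^14 = 1; 3i + 5 at i=14 is 47; so w_{14} = 51.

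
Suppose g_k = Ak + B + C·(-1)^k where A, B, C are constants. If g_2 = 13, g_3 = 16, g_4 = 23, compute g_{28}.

Plug in k = 2, 3, 4: 2A + B + C = 13; 3A + B - C = 16; 4A + B + C = 23.
Subtracting the first from the second: A - 2C = 3.
Subtracting the second from the third: A + 2C = 7.
Solving: C = 1, A = 5, then B = 2.
Hence g_{28} = 5·28 + 2 + 1·1 = 143.

143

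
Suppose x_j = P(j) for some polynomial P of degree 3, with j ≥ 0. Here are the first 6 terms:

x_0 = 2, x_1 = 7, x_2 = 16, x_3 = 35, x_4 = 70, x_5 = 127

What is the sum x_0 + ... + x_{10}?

2937

1st diffs: 5, 9, 19, 35, 57.
2nd diffs: 4, 10, 16, 22.
3rd diffs: 6, 6, 6 (constant).
Newton forward-difference form: x_j = 2 + 5·C(j,1) + 4·C(j,2) + 6·C(j,3).
Continuing: …, 212, 331, 490, 695, …, x_{10} = 952.
Summing j = 0..10 (11 terms) gives 2937.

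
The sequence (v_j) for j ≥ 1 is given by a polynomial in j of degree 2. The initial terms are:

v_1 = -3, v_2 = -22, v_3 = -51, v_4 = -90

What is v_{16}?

-1338

1st diffs: -19, -29, -39.
2nd diffs: -10, -10 (constant).
Newton forward-difference form: v_j = -3 + (-19)·C(j-1,1) + (-10)·C(j-1,2).
At j = 16: j-1 = 15, so v_{16} = -3 - 285 - 1050 = -1338.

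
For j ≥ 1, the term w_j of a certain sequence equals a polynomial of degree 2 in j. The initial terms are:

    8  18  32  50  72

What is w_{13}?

392

1st diffs: 10, 14, 18, 22.
2nd diffs: 4, 4, 4 (constant).
Newton forward-difference form: w_j = 8 + 10·C(j-1,1) + 4·C(j-1,2).
At j = 13: j-1 = 12, so w_{13} = 8 + 120 + 264 = 392.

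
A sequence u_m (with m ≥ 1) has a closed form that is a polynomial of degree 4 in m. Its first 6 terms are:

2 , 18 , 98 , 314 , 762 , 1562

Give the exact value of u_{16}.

1st diffs: 16, 80, 216, 448, 800.
2nd diffs: 64, 136, 232, 352.
3rd diffs: 72, 96, 120.
4th diffs: 24, 24 (constant).
Newton forward-difference form: u_m = 2 + 16·C(m-1,1) + 64·C(m-1,2) + 72·C(m-1,3) + 24·C(m-1,4).
At m = 16: m-1 = 15, so u_{16} = 2 + 240 + 6720 + 32760 + 32760 = 72482.

72482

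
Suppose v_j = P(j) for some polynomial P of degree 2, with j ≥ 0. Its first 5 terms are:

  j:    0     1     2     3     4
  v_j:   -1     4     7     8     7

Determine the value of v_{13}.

-92

1st diffs: 5, 3, 1, -1.
2nd diffs: -2, -2, -2 (constant).
Newton forward-difference form: v_j = -1 + 5·C(j,1) + (-2)·C(j,2).
At j = 13: j = 13, so v_{13} = -1 + 65 - 156 = -92.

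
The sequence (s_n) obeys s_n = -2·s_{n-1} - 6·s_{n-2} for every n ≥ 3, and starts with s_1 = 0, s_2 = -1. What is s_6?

20

Iterate the recurrence:
s_3 = 2, s_4 = 2, s_5 = -16, s_6 = 20.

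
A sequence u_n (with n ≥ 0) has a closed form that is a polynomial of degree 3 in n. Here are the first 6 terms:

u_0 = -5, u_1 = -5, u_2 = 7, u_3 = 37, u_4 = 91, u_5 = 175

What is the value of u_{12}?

1st diffs: 0, 12, 30, 54, 84.
2nd diffs: 12, 18, 24, 30.
3rd diffs: 6, 6, 6 (constant).
Newton forward-difference form: u_n = -5 + 12·C(n,2) + 6·C(n,3).
At n = 12: n = 12, so u_{12} = -5 + 792 + 1320 = 2107.

2107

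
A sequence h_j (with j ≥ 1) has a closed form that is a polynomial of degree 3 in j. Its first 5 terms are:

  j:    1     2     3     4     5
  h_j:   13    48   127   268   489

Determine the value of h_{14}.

1st diffs: 35, 79, 141, 221.
2nd diffs: 44, 62, 80.
3rd diffs: 18, 18 (constant).
So h_j = 3j^3 + 4j^2 + 2j + 4.
Evaluating at j = 14 gives h_{14} = 9048.

9048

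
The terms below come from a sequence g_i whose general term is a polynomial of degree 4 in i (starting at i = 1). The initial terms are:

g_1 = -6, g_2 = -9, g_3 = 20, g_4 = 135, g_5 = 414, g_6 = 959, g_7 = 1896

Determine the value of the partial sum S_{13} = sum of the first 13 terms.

1st diffs: -3, 29, 115, 279, 545, 937.
2nd diffs: 32, 86, 164, 266, 392.
3rd diffs: 54, 78, 102, 126.
4th diffs: 24, 24, 24 (constant).
So g_i = i^4 - i^3 - 3i^2 - 2i - 1.
Continuing: …, 3375, 5570, 8679, 12924, …, g_{13} = 25830.
Summing i = 1..13 (13 terms) gives 78338.

78338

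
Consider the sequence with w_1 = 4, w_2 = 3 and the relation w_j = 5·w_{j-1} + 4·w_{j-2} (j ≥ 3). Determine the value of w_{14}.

Iterate the recurrence:
w_3 = 31, w_4 = 167, w_5 = 959, …, w_{11} = 32918671, w_{12} = 187687847, w_{13} = 1070113919, w_{14} = 6101320983.

6101320983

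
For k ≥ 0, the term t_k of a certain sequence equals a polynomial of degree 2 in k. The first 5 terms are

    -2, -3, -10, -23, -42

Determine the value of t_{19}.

1st diffs: -1, -7, -13, -19.
2nd diffs: -6, -6, -6 (constant).
So t_k = -3k^2 + 2k - 2.
Evaluating at k = 19 gives t_{19} = -1047.

-1047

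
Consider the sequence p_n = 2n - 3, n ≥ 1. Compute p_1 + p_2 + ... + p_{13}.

143

Over n = 1..13: Σn = 91.
Total = (2)·91 + (-3)·13 = 143.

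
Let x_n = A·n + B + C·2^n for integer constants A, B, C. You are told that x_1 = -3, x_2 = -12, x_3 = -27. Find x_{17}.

-393261

At n = 1, 2, 3: A + B + 2C = -3; 2A + B + 4C = -12; 3A + B + 8C = -27.
Subtracting the first from the second: A + 2C = -9.
Subtracting the second from the third: A + 4C = -15.
Solving: C = -3, A = -3, then B = 6.
Hence x_{17} = -3·17 + 6 + (-3)·131072 = -393261.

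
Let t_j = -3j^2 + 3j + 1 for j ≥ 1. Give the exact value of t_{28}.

-2267

t_{28} = -3·28^2 + 3·28 + 1 = -2267.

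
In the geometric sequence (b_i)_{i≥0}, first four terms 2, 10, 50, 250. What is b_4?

1250

Common ratio r = 5.
b_i = 2·5^(i-0).
b_4 = 2·5^4 = 1250.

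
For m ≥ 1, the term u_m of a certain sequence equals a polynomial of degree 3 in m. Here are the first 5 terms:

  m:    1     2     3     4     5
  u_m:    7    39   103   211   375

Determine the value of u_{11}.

1st diffs: 32, 64, 108, 164.
2nd diffs: 32, 44, 56.
3rd diffs: 12, 12 (constant).
So u_m = 2m^3 + 4m^2 + 6m - 5.
Evaluating at m = 11 gives u_{11} = 3207.

3207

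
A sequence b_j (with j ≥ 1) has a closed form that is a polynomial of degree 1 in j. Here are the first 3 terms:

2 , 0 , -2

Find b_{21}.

1st diffs: -2, -2 (constant).
So b_j = -2j + 4.
Evaluating at j = 21 gives b_{21} = -38.

-38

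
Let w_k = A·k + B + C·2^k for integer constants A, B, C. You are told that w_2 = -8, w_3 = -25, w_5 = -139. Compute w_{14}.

-81872

Plug in k = 2, 3, 5: 2A + B + 4C = -8; 3A + B + 8C = -25; 5A + B + 32C = -139.
Subtracting the first from the second: A + 4C = -17.
Subtracting the second from the third: 2A + 24C = -114.
Solving: C = -5, A = 3, then B = 6.
So w_k = 3·k + 6 + (-5)·2^k; at k=14 this is -81872.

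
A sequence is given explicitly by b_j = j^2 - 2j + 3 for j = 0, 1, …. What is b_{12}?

123

b_{12} = 1·12^2 - 2·12 + 3 = 123.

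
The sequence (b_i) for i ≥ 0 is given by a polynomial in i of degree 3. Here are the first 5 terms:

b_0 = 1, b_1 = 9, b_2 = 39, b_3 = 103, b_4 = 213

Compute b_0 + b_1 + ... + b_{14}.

27245

1st diffs: 8, 30, 64, 110.
2nd diffs: 22, 34, 46.
3rd diffs: 12, 12 (constant).
So b_i = 2i^3 + 5i^2 + i + 1.
Continuing: …, 381, 619, 939, 1353, …, b_{14} = 6483.
Summing i = 0..14 (15 terms) gives 27245.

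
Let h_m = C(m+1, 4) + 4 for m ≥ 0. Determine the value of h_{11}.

C(12, 4) = 495, so h_{11} = 499.

499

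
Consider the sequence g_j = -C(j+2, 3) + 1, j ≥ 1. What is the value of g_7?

C(9, 3) = 84, so g_7 = -83.

-83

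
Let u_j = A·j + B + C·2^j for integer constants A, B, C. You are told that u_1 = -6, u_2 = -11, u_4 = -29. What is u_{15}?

The three given values yield: A + B + 2C = -6; 2A + B + 4C = -11; 4A + B + 16C = -29.
Subtracting the first from the second: A + 2C = -5.
Subtracting the second from the third: 2A + 12C = -18.
Solving: C = -1, A = -3, then B = -1.
So u_j = -3·j + (-1) + (-1)·2^j; at j=15 this is -32814.

-32814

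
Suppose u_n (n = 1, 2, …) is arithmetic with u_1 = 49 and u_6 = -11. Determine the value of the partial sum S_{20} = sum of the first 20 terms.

Common difference d = (-11 - 49) / (6 - 1) = -12.
u_n = 49 + (n - 1)·(-12).
u_{20} = -179; S = 20·(49 + (-179))/2 = -1300.

-1300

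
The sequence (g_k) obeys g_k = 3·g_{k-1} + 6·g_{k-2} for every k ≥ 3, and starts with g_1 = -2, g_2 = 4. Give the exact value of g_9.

g_3 = 0  g_4 = 24  g_5 = 72  g_6 = 360  g_7 = 1512  g_8 = 6696  g_9 = 29160.

29160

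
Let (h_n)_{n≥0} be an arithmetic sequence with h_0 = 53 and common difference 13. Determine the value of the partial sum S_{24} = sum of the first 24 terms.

h_n = 53 + (n - 0)·13.
h_{23} = 352; S = 24·(53 + 352)/2 = 4860.

4860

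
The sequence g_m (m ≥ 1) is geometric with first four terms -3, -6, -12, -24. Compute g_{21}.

-3145728

Common ratio r = 2.
g_m = (-3)·2^(m-1).
g_{21} = (-3)·2^20 = -3145728.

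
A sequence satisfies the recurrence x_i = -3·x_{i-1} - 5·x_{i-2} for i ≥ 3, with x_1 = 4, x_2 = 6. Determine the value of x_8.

Applying the relation repeatedly:
x_3 = -38  x_4 = 84  x_5 = -62  x_6 = -234  x_7 = 1012  x_8 = -1866.

-1866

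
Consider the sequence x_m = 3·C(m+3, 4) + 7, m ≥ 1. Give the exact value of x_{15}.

9187

C(18, 4) = 3060, so x_{15} = 9187.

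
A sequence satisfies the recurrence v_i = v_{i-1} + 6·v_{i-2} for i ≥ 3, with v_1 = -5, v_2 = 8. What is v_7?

-586

Compute successive terms:
v_3 = -22, v_4 = 26, v_5 = -106, v_6 = 50, v_7 = -586.
(Characteristic roots are 3 and -2.)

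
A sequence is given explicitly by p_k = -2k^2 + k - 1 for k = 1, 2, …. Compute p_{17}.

p_{17} = -2·17^2 + 1·17 - 1 = -562.

-562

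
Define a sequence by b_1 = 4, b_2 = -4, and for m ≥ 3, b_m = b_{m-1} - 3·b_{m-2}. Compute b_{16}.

Step forward from the initial values:
b_3 = -16;  b_4 = -4;  b_5 = 44;  …;  b_{13} = -3676;  b_{14} = 476;  b_{15} = 11504;  b_{16} = 10076.

10076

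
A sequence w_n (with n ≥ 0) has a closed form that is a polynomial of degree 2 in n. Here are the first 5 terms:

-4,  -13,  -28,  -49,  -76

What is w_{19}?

-1201

1st diffs: -9, -15, -21, -27.
2nd diffs: -6, -6, -6 (constant).
Newton forward-difference form: w_n = -4 + (-9)·C(n,1) + (-6)·C(n,2).
At n = 19: n = 19, so w_{19} = -4 - 171 - 1026 = -1201.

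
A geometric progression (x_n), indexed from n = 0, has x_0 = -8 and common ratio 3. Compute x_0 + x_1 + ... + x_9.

x_n = (-8)·3^(n-0).
S = (-8)·(3^10 - 1)/(3 - 1) = (-8)·(59049 - 1)/(2) = -236192.

-236192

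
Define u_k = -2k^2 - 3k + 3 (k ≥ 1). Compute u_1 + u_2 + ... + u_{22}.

Over k = 1..22: Σk = 253, Σk² = 3795.
Total = (-2)·3795 + (-3)·253 + (3)·22 = -8283.

-8283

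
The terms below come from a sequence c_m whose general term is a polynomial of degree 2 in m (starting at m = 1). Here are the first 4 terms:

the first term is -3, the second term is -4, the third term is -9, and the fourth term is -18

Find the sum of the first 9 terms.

1st diffs: -1, -5, -9.
2nd diffs: -4, -4 (constant).
Newton forward-difference form: c_m = -3 + (-1)·C(m-1,1) + (-4)·C(m-1,2).
Continuing: …, -31, -48, -69, -94, …, c_9 = -123.
Summing m = 1..9 (9 terms) gives -399.

-399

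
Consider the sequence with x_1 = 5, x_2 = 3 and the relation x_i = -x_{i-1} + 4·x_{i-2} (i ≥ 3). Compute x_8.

-757

x_3 = 17  x_4 = -5  x_5 = 73  x_6 = -93  x_7 = 385  x_8 = -757.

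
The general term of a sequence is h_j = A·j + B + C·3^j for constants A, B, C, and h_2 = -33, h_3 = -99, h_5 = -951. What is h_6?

At j = 2, 3, 5: 2A + B + 9C = -33; 3A + B + 27C = -99; 5A + B + 243C = -951.
Subtracting the first from the second: A + 18C = -66.
Subtracting the second from the third: 2A + 216C = -852.
Solving: C = -4, A = 6, then B = -9.
So h_j = 6·j + (-9) + (-4)·3^j; at j=6 this is -2889.

-2889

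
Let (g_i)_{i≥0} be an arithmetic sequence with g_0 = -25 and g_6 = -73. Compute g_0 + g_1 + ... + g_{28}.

Common difference d = (-73 - (-25)) / (6 - 0) = -8.
g_i = -25 + (i - 0)·(-8).
g_{28} = -249; S = 29·(-25 + (-249))/2 = -3973.

-3973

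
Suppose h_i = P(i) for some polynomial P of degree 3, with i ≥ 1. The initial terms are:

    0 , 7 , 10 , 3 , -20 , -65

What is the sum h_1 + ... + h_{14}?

1st diffs: 7, 3, -7, -23, -45.
2nd diffs: -4, -10, -16, -22.
3rd diffs: -6, -6, -6 (constant).
Newton forward-difference form: h_i = 7·C(i-1,1) + (-4)·C(i-1,2) + (-6)·C(i-1,3).
Continuing: …, -138, -245, -392, -585, …, h_{14} = -1937.
Summing i = 1..14 (14 terms) gives -6825.

-6825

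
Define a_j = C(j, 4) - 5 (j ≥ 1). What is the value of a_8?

65

C(8, 4) = 70, so a_8 = 65.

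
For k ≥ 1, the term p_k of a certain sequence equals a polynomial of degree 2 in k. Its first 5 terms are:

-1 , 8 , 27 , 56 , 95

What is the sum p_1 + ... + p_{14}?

1st diffs: 9, 19, 29, 39.
2nd diffs: 10, 10, 10 (constant).
Newton forward-difference form: p_k = -1 + 9·C(k-1,1) + 10·C(k-1,2).
Continuing: …, 144, 203, 272, 351, …, p_{14} = 896.
Summing k = 1..14 (14 terms) gives 4445.

4445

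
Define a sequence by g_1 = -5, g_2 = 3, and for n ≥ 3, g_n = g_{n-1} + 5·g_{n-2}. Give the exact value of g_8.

-1497

g_3 = -22; g_4 = -7; g_5 = -117; g_6 = -152; g_7 = -737; g_8 = -1497.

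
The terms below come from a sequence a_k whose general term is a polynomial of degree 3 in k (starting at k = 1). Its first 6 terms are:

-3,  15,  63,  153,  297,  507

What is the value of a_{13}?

4833

1st diffs: 18, 48, 90, 144, 210.
2nd diffs: 30, 42, 54, 66.
3rd diffs: 12, 12, 12 (constant).
Newton forward-difference form: a_k = -3 + 18·C(k-1,1) + 30·C(k-1,2) + 12·C(k-1,3).
At k = 13: k-1 = 12, so a_{13} = -3 + 216 + 1980 + 2640 = 4833.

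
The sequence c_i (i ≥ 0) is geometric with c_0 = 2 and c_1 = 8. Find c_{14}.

Common ratio r = 4.
c_i = 2·4^(i-0).
c_{14} = 2·4^14 = 536870912.

536870912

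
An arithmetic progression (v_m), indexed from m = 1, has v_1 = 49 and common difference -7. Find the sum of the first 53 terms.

-7049

v_m = 49 + (m - 1)·(-7).
v_{53} = -315; S = 53·(49 + (-315))/2 = -7049.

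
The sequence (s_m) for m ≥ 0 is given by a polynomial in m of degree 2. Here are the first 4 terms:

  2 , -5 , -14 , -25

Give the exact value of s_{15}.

-313

1st diffs: -7, -9, -11.
2nd diffs: -2, -2 (constant).
Newton forward-difference form: s_m = 2 + (-7)·C(m,1) + (-2)·C(m,2).
At m = 15: m = 15, so s_{15} = 2 - 105 - 210 = -313.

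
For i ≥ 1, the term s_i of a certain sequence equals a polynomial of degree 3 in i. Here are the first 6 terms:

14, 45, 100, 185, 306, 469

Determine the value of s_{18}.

7885

1st diffs: 31, 55, 85, 121, 163.
2nd diffs: 24, 30, 36, 42.
3rd diffs: 6, 6, 6 (constant).
Newton forward-difference form: s_i = 14 + 31·C(i-1,1) + 24·C(i-1,2) + 6·C(i-1,3).
At i = 18: i-1 = 17, so s_{18} = 14 + 527 + 3264 + 4080 = 7885.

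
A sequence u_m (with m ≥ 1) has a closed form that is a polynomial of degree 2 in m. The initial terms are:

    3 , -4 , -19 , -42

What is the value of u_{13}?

-609

1st diffs: -7, -15, -23.
2nd diffs: -8, -8 (constant).
So u_m = -4m^2 + 5m + 2.
Evaluating at m = 13 gives u_{13} = -609.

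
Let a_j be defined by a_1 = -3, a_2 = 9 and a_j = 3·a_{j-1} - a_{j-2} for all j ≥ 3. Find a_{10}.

26217

Applying the relation repeatedly:
a_3 = 30; a_4 = 81; a_5 = 213; a_6 = 558; a_7 = 1461; a_8 = 3825; a_9 = 10014; a_{10} = 26217.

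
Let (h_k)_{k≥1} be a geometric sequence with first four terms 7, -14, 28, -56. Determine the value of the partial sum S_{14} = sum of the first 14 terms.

-38227

Common ratio r = -2.
h_k = 7·(-2)^(k-1).
S = 7·((-2)^14 - 1)/(-2 - 1) = 7·(16384 - 1)/(-3) = -38227.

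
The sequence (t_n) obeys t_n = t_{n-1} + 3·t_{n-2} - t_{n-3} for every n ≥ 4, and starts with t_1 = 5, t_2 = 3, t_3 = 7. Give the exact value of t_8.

267

Iterate the recurrence:
t_4 = 11, t_5 = 29, t_6 = 55, t_7 = 131, t_8 = 267.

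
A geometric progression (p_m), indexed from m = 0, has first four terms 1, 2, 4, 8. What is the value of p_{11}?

2048

Common ratio r = 2.
p_m = 1·2^(m-0).
p_{11} = 1·2^11 = 2048.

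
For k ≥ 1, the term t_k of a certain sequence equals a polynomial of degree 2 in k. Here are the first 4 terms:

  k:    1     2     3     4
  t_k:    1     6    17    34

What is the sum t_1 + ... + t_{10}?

955

1st diffs: 5, 11, 17.
2nd diffs: 6, 6 (constant).
Newton forward-difference form: t_k = 1 + 5·C(k-1,1) + 6·C(k-1,2).
Continuing: …, 57, 86, 121, 162, …, t_{10} = 262.
Summing k = 1..10 (10 terms) gives 955.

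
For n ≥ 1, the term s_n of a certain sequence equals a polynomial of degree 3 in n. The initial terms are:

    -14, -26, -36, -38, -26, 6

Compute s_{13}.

1294

1st diffs: -12, -10, -2, 12, 32.
2nd diffs: 2, 8, 14, 20.
3rd diffs: 6, 6, 6 (constant).
Newton forward-difference form: s_n = -14 + (-12)·C(n-1,1) + 2·C(n-1,2) + 6·C(n-1,3).
At n = 13: n-1 = 12, so s_{13} = -14 - 144 + 132 + 1320 = 1294.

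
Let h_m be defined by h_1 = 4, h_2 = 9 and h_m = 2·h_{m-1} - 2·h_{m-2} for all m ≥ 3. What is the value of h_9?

Compute successive terms:
h_3 = 10;  h_4 = 2;  h_5 = -16;  h_6 = -36;  h_7 = -40;  h_8 = -8;  h_9 = 64.

64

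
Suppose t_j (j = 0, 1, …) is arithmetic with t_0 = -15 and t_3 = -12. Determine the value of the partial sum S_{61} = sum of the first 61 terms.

915

Common difference d = (-12 - (-15)) / (3 - 0) = 1.
t_j = -15 + (j - 0)·1.
t_{60} = 45; S = 61·(-15 + 45)/2 = 915.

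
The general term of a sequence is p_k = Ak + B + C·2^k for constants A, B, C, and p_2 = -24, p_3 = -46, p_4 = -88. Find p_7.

Write the equations: 2A + B + 4C = -24; 3A + B + 8C = -46; 4A + B + 16C = -88.
Subtracting the first from the second: A + 4C = -22.
Subtracting the second from the third: A + 8C = -42.
Solving: C = -5, A = -2, then B = 0.
So p_k = -2·k + 0 + (-5)·2^k; at k=7 this is -654.

-654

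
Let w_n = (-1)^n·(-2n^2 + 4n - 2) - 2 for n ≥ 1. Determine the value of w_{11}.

(-1)^11 = -1; -2n^2 + 4n - 2 at n=11 is -200; so w_{11} = 198.

198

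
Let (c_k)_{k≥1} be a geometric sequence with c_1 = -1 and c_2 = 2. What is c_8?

128

Common ratio r = -2.
c_k = (-1)·(-2)^(k-1).
c_8 = (-1)·(-2)^7 = 128.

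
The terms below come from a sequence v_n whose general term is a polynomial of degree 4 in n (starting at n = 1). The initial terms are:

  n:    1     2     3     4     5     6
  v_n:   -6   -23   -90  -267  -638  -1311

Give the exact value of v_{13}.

-28590

1st diffs: -17, -67, -177, -371, -673.
2nd diffs: -50, -110, -194, -302.
3rd diffs: -60, -84, -108.
4th diffs: -24, -24 (constant).
Newton forward-difference form: v_n = -6 + (-17)·C(n-1,1) + (-50)·C(n-1,2) + (-60)·C(n-1,3) + (-24)·C(n-1,4).
At n = 13: n-1 = 12, so v_{13} = -6 - 204 - 3300 - 13200 - 11880 = -28590.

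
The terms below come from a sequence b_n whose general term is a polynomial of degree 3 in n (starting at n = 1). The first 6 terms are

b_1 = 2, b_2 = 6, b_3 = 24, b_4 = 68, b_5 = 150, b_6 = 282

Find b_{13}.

1st diffs: 4, 18, 44, 82, 132.
2nd diffs: 14, 26, 38, 50.
3rd diffs: 12, 12, 12 (constant).
So b_n = 2n^3 - 5n^2 + 5n.
Evaluating at n = 13 gives b_{13} = 3614.

3614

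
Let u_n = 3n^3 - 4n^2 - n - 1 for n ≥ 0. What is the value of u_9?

u_9 = 3·9^3 - 4·9^2 - 1·9 - 1 = 1853.

1853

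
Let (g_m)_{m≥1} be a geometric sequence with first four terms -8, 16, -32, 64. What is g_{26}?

Common ratio r = -2.
g_m = (-8)·(-2)^(m-1).
g_{26} = (-8)·(-2)^25 = 268435456.

268435456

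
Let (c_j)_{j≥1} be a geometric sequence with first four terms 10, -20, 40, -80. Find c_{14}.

-81920

Common ratio r = -2.
c_j = 10·(-2)^(j-1).
c_{14} = 10·(-2)^13 = -81920.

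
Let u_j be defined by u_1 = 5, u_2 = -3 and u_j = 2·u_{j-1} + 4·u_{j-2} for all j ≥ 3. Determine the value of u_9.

8576

Compute successive terms:
u_3 = 14; u_4 = 16; u_5 = 88; u_6 = 240; u_7 = 832; u_8 = 2624; u_9 = 8576.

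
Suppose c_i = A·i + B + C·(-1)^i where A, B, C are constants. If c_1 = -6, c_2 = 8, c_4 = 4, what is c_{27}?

Write the equations: A + B - C = -6; 2A + B + C = 8; 4A + B + C = 4.
Subtracting the first from the second: A + 2C = 14.
Subtracting the second from the third: 2A = -4.
Solving: C = 8, A = -2, then B = 4.
Hence c_{27} = -2·27 + 4 + 8·(-1) = -58.

-58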